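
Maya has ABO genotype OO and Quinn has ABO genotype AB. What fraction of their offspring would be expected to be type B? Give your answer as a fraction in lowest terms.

ABO cross OO × AB → offspring phenotypes: 1/2 A, 1/2 B.
So P(type B) = 1/2.

1/2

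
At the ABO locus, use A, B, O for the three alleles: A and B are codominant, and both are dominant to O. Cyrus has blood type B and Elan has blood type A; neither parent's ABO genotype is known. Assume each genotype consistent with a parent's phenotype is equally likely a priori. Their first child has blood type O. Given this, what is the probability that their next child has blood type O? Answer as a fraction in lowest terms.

1/4

Possible genotypes: Cyrus ∈ {BB, BO}; Elan ∈ {AA, AO}.
Weight each parental genotype pair by prior × P(type-O child):
  BO × AO: posterior weight 1; P(next child type O) = 1/4.
Weighted sum = 1/4.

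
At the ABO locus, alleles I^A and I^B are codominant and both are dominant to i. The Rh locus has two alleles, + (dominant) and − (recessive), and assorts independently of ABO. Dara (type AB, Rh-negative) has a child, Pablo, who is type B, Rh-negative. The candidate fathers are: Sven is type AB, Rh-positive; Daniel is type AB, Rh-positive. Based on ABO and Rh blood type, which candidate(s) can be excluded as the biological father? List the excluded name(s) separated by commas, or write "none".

A candidate is excluded only if no genotype consistent with his phenotype could produce a type B, Rh-negative child with a type AB, Rh-negative mother.
Every candidate has at least one consistent genotype combination, so none can be excluded.

none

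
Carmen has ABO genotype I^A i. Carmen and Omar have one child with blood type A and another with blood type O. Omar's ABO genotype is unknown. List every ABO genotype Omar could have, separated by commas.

I^A i, I^B i, i i

For each candidate genotype of Omar, check whether crossing it with I^A i can produce every observed child phenotype.
  I^A I^A → possible child types {A} ✗
  I^A I^B → possible child types {A, B, AB} ✗
  I^A i → possible child types {O, A} ✓
  I^B I^B → possible child types {B, AB} ✗
  I^B i → possible child types {O, A, B, AB} ✓
  i i → possible child types {O, A} ✓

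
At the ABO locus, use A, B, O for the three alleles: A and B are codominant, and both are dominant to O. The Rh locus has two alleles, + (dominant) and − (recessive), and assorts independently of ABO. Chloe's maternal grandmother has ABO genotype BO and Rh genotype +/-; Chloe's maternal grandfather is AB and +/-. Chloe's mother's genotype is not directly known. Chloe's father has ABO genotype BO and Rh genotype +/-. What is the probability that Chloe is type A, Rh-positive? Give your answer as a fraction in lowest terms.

3/32

Chloe's mother's ABO genotype from BO × AB: 1/4 AB, 1/4 AO, 1/4 BB, 1/4 BO.
Crossing each possibility with the father BO and summing P(type A): 1/4·1/4 + 1/4·1/4 + 1/4·0 + 1/4·0 = 1/8.
Similarly for Rh via the mother's Rh distribution: P(Rh+) = 3/4.
Independent loci: 1/8 × 3/4 = 3/32.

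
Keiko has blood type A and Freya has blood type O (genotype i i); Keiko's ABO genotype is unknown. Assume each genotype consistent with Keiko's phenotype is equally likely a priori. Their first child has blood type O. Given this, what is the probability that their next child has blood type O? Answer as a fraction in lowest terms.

Possible genotypes: Keiko ∈ {I^A I^A, I^A i}; Freya ∈ {i i}.
Weight each parental genotype pair by prior × P(type-O child):
  I^A i × i i: posterior weight 1; P(next child type O) = 1/2.
Weighted sum = 1/2.

1/2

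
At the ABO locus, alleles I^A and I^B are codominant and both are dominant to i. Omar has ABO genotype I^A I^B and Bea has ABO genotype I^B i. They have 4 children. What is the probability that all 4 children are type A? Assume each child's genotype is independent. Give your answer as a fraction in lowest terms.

ABO cross I^A I^B × I^B i → 1/4 A, 1/2 B, 1/4 AB.
So P(type A) = 1/4 per child.
All 4 independent: (1/4)^4 = 1/256.

1/256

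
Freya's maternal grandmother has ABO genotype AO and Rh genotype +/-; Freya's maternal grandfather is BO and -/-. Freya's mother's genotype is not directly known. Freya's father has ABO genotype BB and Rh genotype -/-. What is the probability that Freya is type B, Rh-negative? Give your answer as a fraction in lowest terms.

Freya's mother's ABO genotype from AO × BO: 1/4 AB, 1/4 AO, 1/4 BO, 1/4 OO.
Crossing each possibility with the father BB and summing P(type B): 1/4·1/2 + 1/4·1/2 + 1/4·1 + 1/4·1 = 3/4.
Similarly for Rh via the mother's Rh distribution: P(Rh-) = 3/4.
Independent loci: 3/4 × 3/4 = 9/16.

9/16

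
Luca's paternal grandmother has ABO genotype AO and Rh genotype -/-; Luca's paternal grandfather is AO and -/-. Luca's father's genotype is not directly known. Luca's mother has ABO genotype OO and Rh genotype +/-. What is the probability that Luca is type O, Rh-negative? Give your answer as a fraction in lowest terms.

1/4

Luca's father's ABO genotype from AO × AO: 1/4 AA, 1/2 AO, 1/4 OO.
Crossing each possibility with the mother OO and summing P(type O): 1/4·0 + 1/2·1/2 + 1/4·1 = 1/2.
Similarly for Rh via the father's Rh distribution: P(Rh-) = 1/2.
Independent loci: 1/2 × 1/2 = 1/4.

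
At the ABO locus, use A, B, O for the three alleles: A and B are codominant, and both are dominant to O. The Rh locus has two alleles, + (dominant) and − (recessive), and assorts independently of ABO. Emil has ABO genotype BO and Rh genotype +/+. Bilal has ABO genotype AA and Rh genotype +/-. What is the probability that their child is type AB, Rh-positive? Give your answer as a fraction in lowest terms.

ABO cross BO × AA → offspring phenotypes: 1/2 A, 1/2 AB.
Rh cross +/+ × +/- → 1 Rh+.
Independent loci: P(type AB, Rh-positive) = 1/2 × 1 = 1/2.

1/2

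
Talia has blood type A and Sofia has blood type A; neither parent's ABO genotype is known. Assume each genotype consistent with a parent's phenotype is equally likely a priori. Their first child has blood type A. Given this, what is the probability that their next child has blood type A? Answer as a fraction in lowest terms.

Possible genotypes: Talia ∈ {AA, AO}; Sofia ∈ {AA, AO}.
Weight each parental genotype pair by prior × P(type-A child):
  AA × AA: posterior weight 4/15; P(next child type A) = 1.
  AA × AO: posterior weight 4/15; P(next child type A) = 1.
  AO × AA: posterior weight 4/15; P(next child type A) = 1.
  AO × AO: posterior weight 1/5; P(next child type A) = 3/4.
Weighted sum = 19/20.

19/20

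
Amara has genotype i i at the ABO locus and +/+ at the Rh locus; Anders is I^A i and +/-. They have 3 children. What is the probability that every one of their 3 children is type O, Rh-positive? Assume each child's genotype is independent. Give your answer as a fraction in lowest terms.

ABO cross i i × I^A i → 1/2 O, 1/2 A.
Rh cross +/+ × +/- → 1 Rh+; so P(type O, Rh-positive) = 1/2 × 1 = 1/2 per child.
All 3 independent: (1/2)^3 = 1/8.

1/8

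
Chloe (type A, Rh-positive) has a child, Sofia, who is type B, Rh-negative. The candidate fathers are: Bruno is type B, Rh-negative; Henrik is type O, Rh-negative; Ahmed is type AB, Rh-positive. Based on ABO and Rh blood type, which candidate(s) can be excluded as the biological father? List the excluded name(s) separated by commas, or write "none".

Henrik

A candidate is excluded only if no genotype consistent with his phenotype could produce a type B, Rh-negative child with a type A, Rh-positive mother.
Henrik (type O, Rh-): no genotype consistent with that phenotype can produce a type-B Rh- child with a type-A mother.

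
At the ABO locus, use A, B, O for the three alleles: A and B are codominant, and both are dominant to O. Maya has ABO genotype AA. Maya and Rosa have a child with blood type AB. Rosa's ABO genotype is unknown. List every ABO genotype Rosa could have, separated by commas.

For each candidate genotype of Rosa, check whether crossing it with AA can produce every observed child phenotype.
  AA → possible child types {A} ✗
  AB → possible child types {A, AB} ✓
  AO → possible child types {A} ✗
  BB → possible child types {AB} ✓
  BO → possible child types {A, AB} ✓
  OO → possible child types {A} ✗

AB, BB, BO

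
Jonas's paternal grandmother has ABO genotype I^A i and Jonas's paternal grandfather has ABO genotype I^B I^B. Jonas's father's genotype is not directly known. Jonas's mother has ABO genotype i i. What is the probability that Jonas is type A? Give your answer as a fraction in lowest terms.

1/4

Jonas's father's ABO genotype from I^A i × I^B I^B: 1/2 I^A I^B, 1/2 I^B i.
Crossing each possibility with the mother i i and summing P(type A): 1/2·1/2 + 1/2·0 = 1/4.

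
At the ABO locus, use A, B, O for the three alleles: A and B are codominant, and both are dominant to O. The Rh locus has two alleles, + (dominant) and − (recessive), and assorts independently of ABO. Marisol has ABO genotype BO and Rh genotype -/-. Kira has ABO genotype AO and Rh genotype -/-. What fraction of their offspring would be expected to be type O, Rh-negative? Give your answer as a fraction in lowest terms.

1/4

ABO cross BO × AO → offspring phenotypes: 1/4 O, 1/4 A, 1/4 B, 1/4 AB.
Rh cross -/- × -/- → 1 Rh-.
Independent loci: P(type O, Rh-negative) = 1/4 × 1 = 1/4.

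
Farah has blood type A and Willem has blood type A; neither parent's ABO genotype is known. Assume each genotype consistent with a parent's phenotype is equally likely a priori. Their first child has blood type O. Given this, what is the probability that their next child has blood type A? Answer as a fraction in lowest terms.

3/4

Possible genotypes: Farah ∈ {AA, AO}; Willem ∈ {AA, AO}.
Weight each parental genotype pair by prior × P(type-O child):
  AO × AO: posterior weight 1; P(next child type A) = 3/4.
Weighted sum = 3/4.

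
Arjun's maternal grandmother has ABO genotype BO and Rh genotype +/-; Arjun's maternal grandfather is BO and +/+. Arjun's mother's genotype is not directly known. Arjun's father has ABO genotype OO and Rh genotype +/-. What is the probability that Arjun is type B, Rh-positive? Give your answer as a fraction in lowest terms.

7/16

Arjun's mother's ABO genotype from BO × BO: 1/4 BB, 1/2 BO, 1/4 OO.
Crossing each possibility with the father OO and summing P(type B): 1/4·1 + 1/2·1/2 + 1/4·0 = 1/2.
Similarly for Rh via the mother's Rh distribution: P(Rh+) = 7/8.
Independent loci: 1/2 × 7/8 = 7/16.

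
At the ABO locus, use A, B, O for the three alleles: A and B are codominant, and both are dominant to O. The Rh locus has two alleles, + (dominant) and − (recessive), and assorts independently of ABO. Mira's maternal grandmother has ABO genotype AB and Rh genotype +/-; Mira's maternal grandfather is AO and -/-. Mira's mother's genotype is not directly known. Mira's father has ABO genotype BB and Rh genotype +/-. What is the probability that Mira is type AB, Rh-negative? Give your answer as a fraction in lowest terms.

Mira's mother's ABO genotype from AB × AO: 1/4 AA, 1/4 AB, 1/4 AO, 1/4 BO.
Crossing each possibility with the father BB and summing P(type AB): 1/4·1 + 1/4·1/2 + 1/4·1/2 + 1/4·0 = 1/2.
Similarly for Rh via the mother's Rh distribution: P(Rh-) = 3/8.
Independent loci: 1/2 × 3/8 = 3/16.

3/16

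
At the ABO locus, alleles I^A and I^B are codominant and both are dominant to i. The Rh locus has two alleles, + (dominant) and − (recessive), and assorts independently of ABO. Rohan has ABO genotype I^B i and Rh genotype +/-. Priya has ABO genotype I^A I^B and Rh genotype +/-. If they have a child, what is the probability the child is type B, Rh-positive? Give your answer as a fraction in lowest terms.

3/8

ABO cross I^B i × I^A I^B → offspring phenotypes: 1/4 A, 1/2 B, 1/4 AB.
Rh cross +/- × +/- → 3/4 Rh+, 1/4 Rh-.
Independent loci: P(type B, Rh-positive) = 1/2 × 3/4 = 3/8.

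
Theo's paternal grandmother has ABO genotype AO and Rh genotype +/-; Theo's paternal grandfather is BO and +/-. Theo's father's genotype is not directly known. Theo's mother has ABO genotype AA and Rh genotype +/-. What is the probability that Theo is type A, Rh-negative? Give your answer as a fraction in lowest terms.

3/16

Theo's father's ABO genotype from AO × BO: 1/4 AB, 1/4 AO, 1/4 BO, 1/4 OO.
Crossing each possibility with the mother AA and summing P(type A): 1/4·1/2 + 1/4·1 + 1/4·1/2 + 1/4·1 = 3/4.
Similarly for Rh via the father's Rh distribution: P(Rh-) = 1/4.
Independent loci: 3/4 × 1/4 = 3/16.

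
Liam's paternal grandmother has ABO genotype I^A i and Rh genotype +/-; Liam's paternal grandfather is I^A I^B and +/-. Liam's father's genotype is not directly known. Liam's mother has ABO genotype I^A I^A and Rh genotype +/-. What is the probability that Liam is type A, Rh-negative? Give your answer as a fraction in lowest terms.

Liam's father's ABO genotype from I^A i × I^A I^B: 1/4 I^A I^A, 1/4 I^A I^B, 1/4 I^A i, 1/4 I^B i.
Crossing each possibility with the mother I^A I^A and summing P(type A): 1/4·1 + 1/4·1/2 + 1/4·1 + 1/4·1/2 = 3/4.
Similarly for Rh via the father's Rh distribution: P(Rh-) = 1/4.
Independent loci: 3/4 × 1/4 = 3/16.

3/16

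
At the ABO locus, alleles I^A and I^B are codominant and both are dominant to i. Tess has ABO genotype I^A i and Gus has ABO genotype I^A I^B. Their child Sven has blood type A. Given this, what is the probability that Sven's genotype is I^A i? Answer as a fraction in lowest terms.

1/2

Cross I^A i × I^A I^B → 1/4 I^A I^A, 1/4 I^A I^B, 1/4 I^A i, 1/4 I^B i.
Type-A genotypes among offspring: I^A I^A (1/4), I^A i (1/4); total 1/2.
P(I^A i | type A) = (1/4) / (1/2) = 1/2.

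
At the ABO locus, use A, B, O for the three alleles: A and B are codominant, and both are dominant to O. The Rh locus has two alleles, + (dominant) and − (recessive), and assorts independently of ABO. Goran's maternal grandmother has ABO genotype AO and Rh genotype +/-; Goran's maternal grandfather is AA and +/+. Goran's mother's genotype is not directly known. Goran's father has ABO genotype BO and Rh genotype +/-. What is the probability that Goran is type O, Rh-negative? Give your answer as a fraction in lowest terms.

Goran's mother's ABO genotype from AO × AA: 1/2 AA, 1/2 AO.
Crossing each possibility with the father BO and summing P(type O): 1/2·0 + 1/2·1/4 = 1/8.
Similarly for Rh via the mother's Rh distribution: P(Rh-) = 1/8.
Independent loci: 1/8 × 1/8 = 1/64.

1/64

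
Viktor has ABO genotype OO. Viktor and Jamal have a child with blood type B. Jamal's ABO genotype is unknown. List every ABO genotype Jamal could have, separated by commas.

For each candidate genotype of Jamal, check whether crossing it with OO can produce every observed child phenotype.
  AA → possible child types {A} ✗
  AB → possible child types {A, B} ✓
  AO → possible child types {O, A} ✗
  BB → possible child types {B} ✓
  BO → possible child types {O, B} ✓
  OO → possible child types {O} ✗

AB, BB, BO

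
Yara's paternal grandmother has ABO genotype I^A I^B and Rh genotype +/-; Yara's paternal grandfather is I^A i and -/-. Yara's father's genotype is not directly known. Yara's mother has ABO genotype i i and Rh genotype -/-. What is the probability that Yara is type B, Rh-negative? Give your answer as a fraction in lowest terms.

3/16

Yara's father's ABO genotype from I^A I^B × I^A i: 1/4 I^A I^A, 1/4 I^A I^B, 1/4 I^A i, 1/4 I^B i.
Crossing each possibility with the mother i i and summing P(type B): 1/4·0 + 1/4·1/2 + 1/4·0 + 1/4·1/2 = 1/4.
Similarly for Rh via the father's Rh distribution: P(Rh-) = 3/4.
Independent loci: 1/4 × 3/4 = 3/16.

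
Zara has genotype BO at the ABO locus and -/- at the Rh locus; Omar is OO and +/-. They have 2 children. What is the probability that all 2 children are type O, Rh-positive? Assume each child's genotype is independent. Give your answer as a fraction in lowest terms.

ABO cross BO × OO → 1/2 O, 1/2 B.
Rh cross -/- × +/- → 1/2 Rh+, 1/2 Rh-; so P(type O, Rh-positive) = 1/2 × 1/2 = 1/4 per child.
All 2 independent: (1/4)^2 = 1/16.

1/16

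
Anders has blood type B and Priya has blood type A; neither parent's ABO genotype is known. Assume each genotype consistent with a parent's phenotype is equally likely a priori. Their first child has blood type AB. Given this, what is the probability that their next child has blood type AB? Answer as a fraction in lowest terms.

25/36

Possible genotypes: Anders ∈ {I^B I^B, I^B i}; Priya ∈ {I^A I^A, I^A i}.
Weight each parental genotype pair by prior × P(type-AB child):
  I^B I^B × I^A I^A: posterior weight 4/9; P(next child type AB) = 1.
  I^B I^B × I^A i: posterior weight 2/9; P(next child type AB) = 1/2.
  I^B i × I^A I^A: posterior weight 2/9; P(next child type AB) = 1/2.
  I^B i × I^A i: posterior weight 1/9; P(next child type AB) = 1/4.
Weighted sum = 25/36.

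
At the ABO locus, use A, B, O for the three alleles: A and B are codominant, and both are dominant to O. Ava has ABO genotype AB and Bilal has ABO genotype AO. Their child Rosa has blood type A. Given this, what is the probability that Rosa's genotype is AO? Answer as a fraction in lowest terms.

1/2

Cross AB × AO → 1/4 AA, 1/4 AB, 1/4 AO, 1/4 BO.
Type-A genotypes among offspring: AA (1/4), AO (1/4); total 1/2.
P(AO | type A) = (1/4) / (1/2) = 1/2.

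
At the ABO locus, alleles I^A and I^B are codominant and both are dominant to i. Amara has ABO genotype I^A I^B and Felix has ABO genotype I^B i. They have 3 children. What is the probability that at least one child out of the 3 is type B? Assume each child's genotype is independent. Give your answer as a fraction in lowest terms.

ABO cross I^A I^B × I^B i → 1/4 A, 1/2 B, 1/4 AB.
So P(type B) = 1/2 per child.
P(none) = (1/2)^3 = 1/8; P(at least one) = 1 − 1/8 = 7/8.

7/8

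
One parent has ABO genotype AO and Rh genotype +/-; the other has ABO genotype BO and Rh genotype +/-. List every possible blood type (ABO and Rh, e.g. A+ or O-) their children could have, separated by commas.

Gametes from AO × BO give offspring ABO genotypes AB, AO, BO, OO, i.e. phenotypes O, A, B, AB.
Rh cross +/- × +/- → phenotypes Rh+, Rh-.
Combining independently: O+, O-, A+, A-, B+, B-, AB+, AB-.

O+, O-, A+, A-, B+, B-, AB+, AB-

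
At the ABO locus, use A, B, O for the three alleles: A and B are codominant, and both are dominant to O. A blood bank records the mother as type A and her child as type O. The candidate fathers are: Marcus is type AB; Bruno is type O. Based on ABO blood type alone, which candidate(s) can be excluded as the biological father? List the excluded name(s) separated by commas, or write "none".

A candidate is excluded only if no genotype consistent with his phenotype could produce a type O child with a type A mother.
Marcus (type AB): no genotype consistent with that phenotype can produce a type-O child with a type-A mother.

Marcus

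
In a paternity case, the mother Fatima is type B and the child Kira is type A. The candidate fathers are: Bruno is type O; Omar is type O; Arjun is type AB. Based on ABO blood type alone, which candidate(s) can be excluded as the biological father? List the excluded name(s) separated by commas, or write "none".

A candidate is excluded only if no genotype consistent with his phenotype could produce a type A child with a type B mother.
Bruno (type O): no genotype consistent with that phenotype can produce a type-A child with a type-B mother.
Omar (type O): no genotype consistent with that phenotype can produce a type-A child with a type-B mother.

Bruno, Omar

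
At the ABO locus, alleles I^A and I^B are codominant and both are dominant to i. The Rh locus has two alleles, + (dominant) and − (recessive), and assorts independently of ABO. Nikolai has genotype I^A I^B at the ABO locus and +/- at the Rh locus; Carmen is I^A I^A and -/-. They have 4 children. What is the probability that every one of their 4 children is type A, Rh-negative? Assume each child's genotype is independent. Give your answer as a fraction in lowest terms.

ABO cross I^A I^B × I^A I^A → 1/2 A, 1/2 AB.
Rh cross +/- × -/- → 1/2 Rh+, 1/2 Rh-; so P(type A, Rh-negative) = 1/2 × 1/2 = 1/4 per child.
All 4 independent: (1/4)^4 = 1/256.

1/256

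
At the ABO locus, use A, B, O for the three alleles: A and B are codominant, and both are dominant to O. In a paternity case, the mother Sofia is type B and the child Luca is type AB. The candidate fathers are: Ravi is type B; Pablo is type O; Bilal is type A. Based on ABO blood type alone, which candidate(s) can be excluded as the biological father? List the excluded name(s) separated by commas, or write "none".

A candidate is excluded only if no genotype consistent with his phenotype could produce a type AB child with a type B mother.
Ravi (type B): no genotype consistent with that phenotype can produce a type-AB child with a type-B mother.
Pablo (type O): no genotype consistent with that phenotype can produce a type-AB child with a type-B mother.

Ravi, Pablo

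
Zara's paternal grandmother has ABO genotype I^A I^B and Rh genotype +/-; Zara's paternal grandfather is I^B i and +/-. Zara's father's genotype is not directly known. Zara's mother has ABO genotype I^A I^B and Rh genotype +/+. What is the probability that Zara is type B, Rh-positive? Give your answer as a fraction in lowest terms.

3/8

Zara's father's ABO genotype from I^A I^B × I^B i: 1/4 I^A I^B, 1/4 I^A i, 1/4 I^B I^B, 1/4 I^B i.
Crossing each possibility with the mother I^A I^B and summing P(type B): 1/4·1/4 + 1/4·1/4 + 1/4·1/2 + 1/4·1/2 = 3/8.
Similarly for Rh via the father's Rh distribution: P(Rh+) = 1.
Independent loci: 3/8 × 1 = 3/8.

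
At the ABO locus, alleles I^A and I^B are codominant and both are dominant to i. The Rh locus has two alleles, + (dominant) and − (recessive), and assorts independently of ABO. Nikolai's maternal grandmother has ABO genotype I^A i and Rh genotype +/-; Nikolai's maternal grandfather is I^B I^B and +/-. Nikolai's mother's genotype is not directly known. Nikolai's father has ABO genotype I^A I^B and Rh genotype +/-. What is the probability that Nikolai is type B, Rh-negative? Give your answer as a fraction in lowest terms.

Nikolai's mother's ABO genotype from I^A i × I^B I^B: 1/2 I^A I^B, 1/2 I^B i.
Crossing each possibility with the father I^A I^B and summing P(type B): 1/2·1/4 + 1/2·1/2 = 3/8.
Similarly for Rh via the mother's Rh distribution: P(Rh-) = 1/4.
Independent loci: 3/8 × 1/4 = 3/32.

3/32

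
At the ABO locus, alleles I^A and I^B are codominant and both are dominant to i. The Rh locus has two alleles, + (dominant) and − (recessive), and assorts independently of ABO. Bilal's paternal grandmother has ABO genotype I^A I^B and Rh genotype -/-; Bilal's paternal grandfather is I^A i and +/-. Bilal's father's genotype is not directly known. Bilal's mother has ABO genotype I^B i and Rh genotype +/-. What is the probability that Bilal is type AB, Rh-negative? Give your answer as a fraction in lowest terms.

Bilal's father's ABO genotype from I^A I^B × I^A i: 1/4 I^A I^A, 1/4 I^A I^B, 1/4 I^A i, 1/4 I^B i.
Crossing each possibility with the mother I^B i and summing P(type AB): 1/4·1/2 + 1/4·1/4 + 1/4·1/4 + 1/4·0 = 1/4.
Similarly for Rh via the father's Rh distribution: P(Rh-) = 3/8.
Independent loci: 1/4 × 3/8 = 3/32.

3/32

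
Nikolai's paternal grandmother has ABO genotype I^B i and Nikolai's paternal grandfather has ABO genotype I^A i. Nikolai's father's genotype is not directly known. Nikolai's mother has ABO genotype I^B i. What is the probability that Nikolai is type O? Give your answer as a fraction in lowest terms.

Nikolai's father's ABO genotype from I^B i × I^A i: 1/4 I^A I^B, 1/4 I^A i, 1/4 I^B i, 1/4 i i.
Crossing each possibility with the mother I^B i and summing P(type O): 1/4·0 + 1/4·1/4 + 1/4·1/4 + 1/4·1/2 = 1/4.

1/4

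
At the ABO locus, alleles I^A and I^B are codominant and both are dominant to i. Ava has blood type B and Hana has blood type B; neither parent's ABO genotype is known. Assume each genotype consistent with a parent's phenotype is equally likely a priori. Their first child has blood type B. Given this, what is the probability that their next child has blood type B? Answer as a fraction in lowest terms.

Possible genotypes: Ava ∈ {I^B I^B, I^B i}; Hana ∈ {I^B I^B, I^B i}.
Weight each parental genotype pair by prior × P(type-B child):
  I^B I^B × I^B I^B: posterior weight 4/15; P(next child type B) = 1.
  I^B I^B × I^B i: posterior weight 4/15; P(next child type B) = 1.
  I^B i × I^B I^B: posterior weight 4/15; P(next child type B) = 1.
  I^B i × I^B i: posterior weight 1/5; P(next child type B) = 3/4.
Weighted sum = 19/20.

19/20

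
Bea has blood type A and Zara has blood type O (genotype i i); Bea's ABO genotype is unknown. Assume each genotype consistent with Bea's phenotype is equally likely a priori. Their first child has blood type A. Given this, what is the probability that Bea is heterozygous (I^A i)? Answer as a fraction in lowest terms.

Possible genotypes: Bea ∈ {I^A I^A, I^A i}; Zara ∈ {i i}.
Weight each parental genotype pair by prior × P(type-A child):
  I^A I^A × i i: posterior weight 2/3.
  I^A i × i i: posterior weight 1/3.
Sum the posterior weight over pairs where Bea is I^A i: 1/3.

1/3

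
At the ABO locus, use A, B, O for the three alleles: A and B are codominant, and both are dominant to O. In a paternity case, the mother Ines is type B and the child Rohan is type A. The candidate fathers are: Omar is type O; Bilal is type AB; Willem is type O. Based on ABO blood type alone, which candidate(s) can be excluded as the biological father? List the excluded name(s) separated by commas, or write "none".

Omar, Willem

A candidate is excluded only if no genotype consistent with his phenotype could produce a type A child with a type B mother.
Omar (type O): no genotype consistent with that phenotype can produce a type-A child with a type-B mother.
Willem (type O): no genotype consistent with that phenotype can produce a type-A child with a type-B mother.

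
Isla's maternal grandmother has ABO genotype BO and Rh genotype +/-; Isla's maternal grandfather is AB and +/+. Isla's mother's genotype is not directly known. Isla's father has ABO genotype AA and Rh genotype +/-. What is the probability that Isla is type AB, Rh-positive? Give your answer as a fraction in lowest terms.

Isla's mother's ABO genotype from BO × AB: 1/4 AB, 1/4 AO, 1/4 BB, 1/4 BO.
Crossing each possibility with the father AA and summing P(type AB): 1/4·1/2 + 1/4·0 + 1/4·1 + 1/4·1/2 = 1/2.
Similarly for Rh via the mother's Rh distribution: P(Rh+) = 7/8.
Independent loci: 1/2 × 7/8 = 7/16.

7/16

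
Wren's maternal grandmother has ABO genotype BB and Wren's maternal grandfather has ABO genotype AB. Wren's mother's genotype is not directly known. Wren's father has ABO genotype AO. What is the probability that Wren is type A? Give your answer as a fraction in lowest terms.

Wren's mother's ABO genotype from BB × AB: 1/2 AB, 1/2 BB.
Crossing each possibility with the father AO and summing P(type A): 1/2·1/2 + 1/2·0 = 1/4.

1/4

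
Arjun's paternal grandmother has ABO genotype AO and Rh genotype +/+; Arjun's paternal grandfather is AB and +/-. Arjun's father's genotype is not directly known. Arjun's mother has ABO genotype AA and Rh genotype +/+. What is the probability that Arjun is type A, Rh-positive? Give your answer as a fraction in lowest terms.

Arjun's father's ABO genotype from AO × AB: 1/4 AA, 1/4 AB, 1/4 AO, 1/4 BO.
Crossing each possibility with the mother AA and summing P(type A): 1/4·1 + 1/4·1/2 + 1/4·1 + 1/4·1/2 = 3/4.
Similarly for Rh via the father's Rh distribution: P(Rh+) = 1.
Independent loci: 3/4 × 1 = 3/4.

3/4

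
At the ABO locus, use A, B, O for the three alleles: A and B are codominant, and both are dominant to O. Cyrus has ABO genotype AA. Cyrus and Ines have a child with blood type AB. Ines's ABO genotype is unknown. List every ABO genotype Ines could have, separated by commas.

AB, BB, BO

For each candidate genotype of Ines, check whether crossing it with AA can produce every observed child phenotype.
  AA → possible child types {A} ✗
  AB → possible child types {A, AB} ✓
  AO → possible child types {A} ✗
  BB → possible child types {AB} ✓
  BO → possible child types {A, AB} ✓
  OO → possible child types {A} ✗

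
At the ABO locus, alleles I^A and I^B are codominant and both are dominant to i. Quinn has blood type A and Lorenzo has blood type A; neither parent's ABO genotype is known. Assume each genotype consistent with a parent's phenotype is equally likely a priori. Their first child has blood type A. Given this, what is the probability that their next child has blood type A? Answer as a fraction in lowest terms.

Possible genotypes: Quinn ∈ {I^A I^A, I^A i}; Lorenzo ∈ {I^A I^A, I^A i}.
Weight each parental genotype pair by prior × P(type-A child):
  I^A I^A × I^A I^A: posterior weight 4/15; P(next child type A) = 1.
  I^A I^A × I^A i: posterior weight 4/15; P(next child type A) = 1.
  I^A i × I^A I^A: posterior weight 4/15; P(next child type A) = 1.
  I^A i × I^A i: posterior weight 1/5; P(next child type A) = 3/4.
Weighted sum = 19/20.

19/20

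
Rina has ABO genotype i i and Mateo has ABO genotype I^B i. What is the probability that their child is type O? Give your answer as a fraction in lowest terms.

1/2

ABO cross i i × I^B i → offspring phenotypes: 1/2 O, 1/2 B.
So P(type O) = 1/2.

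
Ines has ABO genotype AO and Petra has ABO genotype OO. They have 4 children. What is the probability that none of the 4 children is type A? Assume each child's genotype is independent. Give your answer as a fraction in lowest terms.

1/16

ABO cross AO × OO → 1/2 O, 1/2 A.
So P(type A) = 1/2 per child.
P(not type A) = 1/2 for one child; (1/2)^4 = 1/16.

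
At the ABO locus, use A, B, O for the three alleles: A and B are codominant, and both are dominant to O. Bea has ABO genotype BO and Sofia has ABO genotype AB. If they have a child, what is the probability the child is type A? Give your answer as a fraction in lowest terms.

1/4

ABO cross BO × AB → offspring phenotypes: 1/4 A, 1/2 B, 1/4 AB.
So P(type A) = 1/4.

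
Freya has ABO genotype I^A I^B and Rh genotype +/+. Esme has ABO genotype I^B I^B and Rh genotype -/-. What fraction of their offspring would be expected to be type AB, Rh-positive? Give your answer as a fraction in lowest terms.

ABO cross I^A I^B × I^B I^B → offspring phenotypes: 1/2 B, 1/2 AB.
Rh cross +/+ × -/- → 1 Rh+.
Independent loci: P(type AB, Rh-positive) = 1/2 × 1 = 1/2.

1/2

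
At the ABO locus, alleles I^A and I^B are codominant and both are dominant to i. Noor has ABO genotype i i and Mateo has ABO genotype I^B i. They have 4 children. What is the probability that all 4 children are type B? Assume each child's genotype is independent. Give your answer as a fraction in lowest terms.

1/16

ABO cross i i × I^B i → 1/2 O, 1/2 B.
So P(type B) = 1/2 per child.
All 4 independent: (1/2)^4 = 1/16.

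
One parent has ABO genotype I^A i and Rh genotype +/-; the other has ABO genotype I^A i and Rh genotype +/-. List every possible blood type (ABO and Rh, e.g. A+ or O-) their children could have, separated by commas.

O+, O-, A+, A-

Gametes from I^A i × I^A i give offspring ABO genotypes I^A I^A, I^A i, i i, i.e. phenotypes O, A.
Rh cross +/- × +/- → phenotypes Rh+, Rh-.
Combining independently: O+, O-, A+, A-.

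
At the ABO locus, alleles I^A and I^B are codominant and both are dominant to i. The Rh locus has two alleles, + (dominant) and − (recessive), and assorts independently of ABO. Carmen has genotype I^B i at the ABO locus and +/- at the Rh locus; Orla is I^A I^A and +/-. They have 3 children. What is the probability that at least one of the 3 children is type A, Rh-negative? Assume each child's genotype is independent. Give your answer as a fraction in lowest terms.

ABO cross I^B i × I^A I^A → 1/2 A, 1/2 AB.
Rh cross +/- × +/- → 3/4 Rh+, 1/4 Rh-; so P(type A, Rh-negative) = 1/2 × 1/4 = 1/8 per child.
P(none) = (7/8)^3 = 343/512; P(at least one) = 1 − 343/512 = 169/512.

169/512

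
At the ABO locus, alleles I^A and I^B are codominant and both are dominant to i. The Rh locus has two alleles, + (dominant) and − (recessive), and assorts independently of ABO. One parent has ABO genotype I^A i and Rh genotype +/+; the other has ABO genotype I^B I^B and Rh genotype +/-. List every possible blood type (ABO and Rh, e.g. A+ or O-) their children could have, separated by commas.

B+, AB+

Gametes from I^A i × I^B I^B give offspring ABO genotypes I^A I^B, I^B i, i.e. phenotypes B, AB.
Rh cross +/+ × +/- → phenotypes Rh+.
Combining independently: B+, AB+.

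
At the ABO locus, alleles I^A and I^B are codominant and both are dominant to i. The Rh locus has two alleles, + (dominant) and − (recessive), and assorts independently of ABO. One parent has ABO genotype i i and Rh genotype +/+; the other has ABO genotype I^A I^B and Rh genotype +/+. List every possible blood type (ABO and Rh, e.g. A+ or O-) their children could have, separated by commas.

A+, B+

Gametes from i i × I^A I^B give offspring ABO genotypes I^A i, I^B i, i.e. phenotypes A, B.
Rh cross +/+ × +/+ → phenotypes Rh+.
Combining independently: A+, B+.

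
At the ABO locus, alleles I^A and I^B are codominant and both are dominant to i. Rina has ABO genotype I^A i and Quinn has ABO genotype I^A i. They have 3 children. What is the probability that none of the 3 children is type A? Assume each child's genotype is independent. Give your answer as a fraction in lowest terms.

ABO cross I^A i × I^A i → 1/4 O, 3/4 A.
So P(type A) = 3/4 per child.
P(not type A) = 1/4 for one child; (1/4)^3 = 1/64.

1/64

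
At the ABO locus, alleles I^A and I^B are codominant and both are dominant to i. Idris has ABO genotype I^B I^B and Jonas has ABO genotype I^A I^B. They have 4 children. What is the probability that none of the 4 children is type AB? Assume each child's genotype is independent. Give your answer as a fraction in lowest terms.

1/16

ABO cross I^B I^B × I^A I^B → 1/2 B, 1/2 AB.
So P(type AB) = 1/2 per child.
P(not type AB) = 1/2 for one child; (1/2)^4 = 1/16.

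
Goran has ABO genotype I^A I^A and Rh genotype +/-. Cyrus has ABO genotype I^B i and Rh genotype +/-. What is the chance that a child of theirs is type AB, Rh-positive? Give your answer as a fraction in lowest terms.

3/8

ABO cross I^A I^A × I^B i → offspring phenotypes: 1/2 A, 1/2 AB.
Rh cross +/- × +/- → 3/4 Rh+, 1/4 Rh-.
Independent loci: P(type AB, Rh-positive) = 1/2 × 3/4 = 3/8.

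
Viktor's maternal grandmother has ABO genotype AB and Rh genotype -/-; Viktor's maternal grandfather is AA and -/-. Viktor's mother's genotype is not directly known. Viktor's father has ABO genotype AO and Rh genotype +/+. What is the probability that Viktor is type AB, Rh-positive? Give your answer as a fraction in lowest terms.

1/8

Viktor's mother's ABO genotype from AB × AA: 1/2 AA, 1/2 AB.
Crossing each possibility with the father AO and summing P(type AB): 1/2·0 + 1/2·1/4 = 1/8.
Similarly for Rh via the mother's Rh distribution: P(Rh+) = 1.
Independent loci: 1/8 × 1 = 1/8.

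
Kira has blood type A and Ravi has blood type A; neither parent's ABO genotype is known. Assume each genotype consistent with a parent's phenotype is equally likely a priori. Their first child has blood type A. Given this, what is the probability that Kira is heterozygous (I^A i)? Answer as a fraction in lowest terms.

Possible genotypes: Kira ∈ {I^A I^A, I^A i}; Ravi ∈ {I^A I^A, I^A i}.
Weight each parental genotype pair by prior × P(type-A child):
  I^A I^A × I^A I^A: posterior weight 4/15.
  I^A I^A × I^A i: posterior weight 4/15.
  I^A i × I^A I^A: posterior weight 4/15.
  I^A i × I^A i: posterior weight 1/5.
Sum the posterior weight over pairs where Kira is I^A i: 7/15.

7/15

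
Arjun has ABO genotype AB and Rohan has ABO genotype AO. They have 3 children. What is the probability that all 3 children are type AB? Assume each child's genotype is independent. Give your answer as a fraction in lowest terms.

1/64

ABO cross AB × AO → 1/2 A, 1/4 B, 1/4 AB.
So P(type AB) = 1/4 per child.
All 3 independent: (1/4)^3 = 1/64.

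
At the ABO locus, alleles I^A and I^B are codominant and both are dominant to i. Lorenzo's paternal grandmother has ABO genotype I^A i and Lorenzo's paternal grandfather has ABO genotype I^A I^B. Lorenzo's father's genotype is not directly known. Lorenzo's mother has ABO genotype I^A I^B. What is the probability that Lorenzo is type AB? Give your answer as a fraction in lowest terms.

Lorenzo's father's ABO genotype from I^A i × I^A I^B: 1/4 I^A I^A, 1/4 I^A I^B, 1/4 I^A i, 1/4 I^B i.
Crossing each possibility with the mother I^A I^B and summing P(type AB): 1/4·1/2 + 1/4·1/2 + 1/4·1/4 + 1/4·1/4 = 3/8.

3/8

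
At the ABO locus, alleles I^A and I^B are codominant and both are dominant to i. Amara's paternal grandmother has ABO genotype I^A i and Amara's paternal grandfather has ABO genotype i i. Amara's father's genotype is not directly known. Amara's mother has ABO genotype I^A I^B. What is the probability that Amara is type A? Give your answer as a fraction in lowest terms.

1/2

Amara's father's ABO genotype from I^A i × i i: 1/2 I^A i, 1/2 i i.
Crossing each possibility with the mother I^A I^B and summing P(type A): 1/2·1/2 + 1/2·1/2 = 1/2.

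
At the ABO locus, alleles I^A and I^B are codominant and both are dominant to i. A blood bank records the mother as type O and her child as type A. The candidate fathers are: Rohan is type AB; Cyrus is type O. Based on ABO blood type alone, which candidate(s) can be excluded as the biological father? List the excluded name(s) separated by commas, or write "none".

Cyrus

A candidate is excluded only if no genotype consistent with his phenotype could produce a type A child with a type O mother.
Cyrus (type O): no genotype consistent with that phenotype can produce a type-A child with a type-O mother.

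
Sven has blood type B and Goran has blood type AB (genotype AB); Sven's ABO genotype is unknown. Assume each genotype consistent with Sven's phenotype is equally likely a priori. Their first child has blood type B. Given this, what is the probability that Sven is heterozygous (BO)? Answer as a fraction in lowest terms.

Possible genotypes: Sven ∈ {BB, BO}; Goran ∈ {AB}.
Weight each parental genotype pair by prior × P(type-B child):
  BB × AB: posterior weight 1/2.
  BO × AB: posterior weight 1/2.
Sum the posterior weight over pairs where Sven is BO: 1/2.

1/2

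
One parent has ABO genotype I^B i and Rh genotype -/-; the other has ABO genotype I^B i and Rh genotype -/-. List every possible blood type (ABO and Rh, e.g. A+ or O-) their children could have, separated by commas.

Gametes from I^B i × I^B i give offspring ABO genotypes I^B I^B, I^B i, i i, i.e. phenotypes O, B.
Rh cross -/- × -/- → phenotypes Rh-.
Combining independently: O-, B-.

O-, B-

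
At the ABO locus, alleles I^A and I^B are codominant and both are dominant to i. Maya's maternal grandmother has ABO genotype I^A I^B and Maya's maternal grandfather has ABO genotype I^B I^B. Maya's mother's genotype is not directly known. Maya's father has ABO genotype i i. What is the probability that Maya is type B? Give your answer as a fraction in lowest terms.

3/4

Maya's mother's ABO genotype from I^A I^B × I^B I^B: 1/2 I^A I^B, 1/2 I^B I^B.
Crossing each possibility with the father i i and summing P(type B): 1/2·1/2 + 1/2·1 = 3/4.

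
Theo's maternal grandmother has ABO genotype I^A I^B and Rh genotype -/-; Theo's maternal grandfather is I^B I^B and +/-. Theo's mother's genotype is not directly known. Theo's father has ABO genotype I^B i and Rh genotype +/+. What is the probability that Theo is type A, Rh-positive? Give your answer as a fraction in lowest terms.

1/8

Theo's mother's ABO genotype from I^A I^B × I^B I^B: 1/2 I^A I^B, 1/2 I^B I^B.
Crossing each possibility with the father I^B i and summing P(type A): 1/2·1/4 + 1/2·0 = 1/8.
Similarly for Rh via the mother's Rh distribution: P(Rh+) = 1.
Independent loci: 1/8 × 1 = 1/8.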